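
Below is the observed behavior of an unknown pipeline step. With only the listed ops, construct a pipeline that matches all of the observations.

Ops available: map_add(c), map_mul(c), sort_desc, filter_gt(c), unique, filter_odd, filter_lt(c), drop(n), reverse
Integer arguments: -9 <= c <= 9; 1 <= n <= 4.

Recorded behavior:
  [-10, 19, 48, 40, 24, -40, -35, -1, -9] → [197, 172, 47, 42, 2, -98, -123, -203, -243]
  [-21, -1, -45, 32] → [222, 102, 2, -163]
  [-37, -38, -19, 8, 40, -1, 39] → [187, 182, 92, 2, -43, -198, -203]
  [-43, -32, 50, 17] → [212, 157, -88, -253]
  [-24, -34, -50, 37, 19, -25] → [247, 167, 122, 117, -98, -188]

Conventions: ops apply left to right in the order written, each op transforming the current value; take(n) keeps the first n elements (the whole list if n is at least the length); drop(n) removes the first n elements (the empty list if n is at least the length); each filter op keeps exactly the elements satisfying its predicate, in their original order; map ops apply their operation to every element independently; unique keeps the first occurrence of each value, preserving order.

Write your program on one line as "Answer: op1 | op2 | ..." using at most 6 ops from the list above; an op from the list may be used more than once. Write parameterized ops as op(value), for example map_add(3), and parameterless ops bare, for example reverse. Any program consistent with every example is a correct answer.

map_mul(-5) | sort_desc | reverse | map_add(-3) | sort_desc

Check, running the answer program on each example:
  [-10, 19, 48, 40, 24, -40, -35, -1, -9] -> [50, -95, -240, -200, -120, 200, 175, 5, 45] -> [200, 175, 50, 45, 5, -95, -120, -200, -240] -> [-240, -200, -120, -95, 5, 45, 50, 175, 200] -> [-243, -203, -123, -98, 2, 42, 47, 172, 197] -> [197, 172, 47, 42, 2, -98, -123, -203, -243]
  [-21, -1, -45, 32] -> [105, 5, 225, -160] -> [225, 105, 5, -160] -> [-160, 5, 105, 225] -> [-163, 2, 102, 222] -> [222, 102, 2, -163]
  [-37, -38, -19, 8, 40, -1, 39] -> [185, 190, 95, -40, -200, 5, -195] -> [190, 185, 95, 5, -40, -195, -200] -> [-200, -195, -40, 5, 95, 185, 190] -> [-203, -198, -43, 2, 92, 182, 187] -> [187, 182, 92, 2, -43, -198, -203]
  [-43, -32, 50, 17] -> [215, 160, -250, -85] -> [215, 160, -85, -250] -> [-250, -85, 160, 215] -> [-253, -88, 157, 212] -> [212, 157, -88, -253]
  [-24, -34, -50, 37, 19, -25] -> [120, 170, 250, -185, -95, 125] -> [250, 170, 125, 120, -95, -185] -> [-185, -95, 120, 125, 170, 250] -> [-188, -98, 117, 122, 167, 247] -> [247, 167, 122, 117, -98, -188]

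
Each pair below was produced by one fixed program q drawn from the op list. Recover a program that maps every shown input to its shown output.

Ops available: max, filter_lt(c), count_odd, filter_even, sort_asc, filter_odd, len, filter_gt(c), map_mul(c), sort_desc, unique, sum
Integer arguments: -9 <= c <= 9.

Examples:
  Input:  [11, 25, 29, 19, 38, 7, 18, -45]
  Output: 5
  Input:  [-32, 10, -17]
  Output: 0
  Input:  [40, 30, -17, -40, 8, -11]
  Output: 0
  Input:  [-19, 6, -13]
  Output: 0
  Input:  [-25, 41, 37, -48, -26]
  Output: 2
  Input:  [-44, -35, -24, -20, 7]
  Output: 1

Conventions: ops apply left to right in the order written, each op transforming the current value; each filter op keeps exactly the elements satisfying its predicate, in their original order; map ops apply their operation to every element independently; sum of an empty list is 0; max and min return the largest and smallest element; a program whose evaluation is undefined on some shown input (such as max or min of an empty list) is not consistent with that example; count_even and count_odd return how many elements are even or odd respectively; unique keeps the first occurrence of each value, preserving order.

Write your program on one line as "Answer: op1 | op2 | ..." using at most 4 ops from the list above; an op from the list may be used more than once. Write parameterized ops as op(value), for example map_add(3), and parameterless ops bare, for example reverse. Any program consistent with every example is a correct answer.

sort_desc | filter_gt(3) | sort_asc | count_odd

Check, running the answer program on each example:
  [11, 25, 29, 19, 38, 7, 18, -45] -> [38, 29, 25, 19, 18, 11, 7, -45] -> [38, 29, 25, 19, 18, 11, 7] -> [7, 11, 18, 19, 25, 29, 38] -> 5
  [-32, 10, -17] -> [10, -17, -32] -> [10] -> [10] -> 0
  [40, 30, -17, -40, 8, -11] -> [40, 30, 8, -11, -17, -40] -> [40, 30, 8] -> [8, 30, 40] -> 0
  [-19, 6, -13] -> [6, -13, -19] -> [6] -> [6] -> 0
  [-25, 41, 37, -48, -26] -> [41, 37, -25, -26, -48] -> [41, 37] -> [37, 41] -> 2
  [-44, -35, -24, -20, 7] -> [7, -20, -24, -35, -44] -> [7] -> [7] -> 1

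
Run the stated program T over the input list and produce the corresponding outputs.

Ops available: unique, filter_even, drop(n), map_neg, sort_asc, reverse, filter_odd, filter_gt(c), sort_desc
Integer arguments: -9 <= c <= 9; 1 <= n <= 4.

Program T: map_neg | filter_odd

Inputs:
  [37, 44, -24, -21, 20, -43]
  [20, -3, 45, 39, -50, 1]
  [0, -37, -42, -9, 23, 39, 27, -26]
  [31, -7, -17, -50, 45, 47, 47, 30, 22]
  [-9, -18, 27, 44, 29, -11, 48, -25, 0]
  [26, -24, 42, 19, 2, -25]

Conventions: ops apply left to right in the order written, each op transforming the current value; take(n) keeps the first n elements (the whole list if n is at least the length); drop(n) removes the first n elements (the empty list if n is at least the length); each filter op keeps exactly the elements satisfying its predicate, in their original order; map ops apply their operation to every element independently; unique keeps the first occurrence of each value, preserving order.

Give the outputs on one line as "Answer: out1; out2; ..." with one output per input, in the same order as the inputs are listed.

[-37, 21, 43]; [3, -45, -39, -1]; [37, 9, -23, -39, -27]; [-31, 7, 17, -45, -47, -47]; [9, -27, -29, 11, 25]; [-19, 25]

Execution, op by op:
  [37, 44, -24, -21, 20, -43] -> [-37, -44, 24, 21, -20, 43] -> [-37, 21, 43]
  [20, -3, 45, 39, -50, 1] -> [-20, 3, -45, -39, 50, -1] -> [3, -45, -39, -1]
  [0, -37, -42, -9, 23, 39, 27, -26] -> [0, 37, 42, 9, -23, -39, -27, 26] -> [37, 9, -23, -39, -27]
  [31, -7, -17, -50, 45, 47, 47, 30, 22] -> [-31, 7, 17, 50, -45, -47, -47, -30, -22] -> [-31, 7, 17, -45, -47, -47]
  [-9, -18, 27, 44, 29, -11, 48, -25, 0] -> [9, 18, -27, -44, -29, 11, -48, 25, 0] -> [9, -27, -29, 11, 25]
  [26, -24, 42, 19, 2, -25] -> [-26, 24, -42, -19, -2, 25] -> [-19, 25]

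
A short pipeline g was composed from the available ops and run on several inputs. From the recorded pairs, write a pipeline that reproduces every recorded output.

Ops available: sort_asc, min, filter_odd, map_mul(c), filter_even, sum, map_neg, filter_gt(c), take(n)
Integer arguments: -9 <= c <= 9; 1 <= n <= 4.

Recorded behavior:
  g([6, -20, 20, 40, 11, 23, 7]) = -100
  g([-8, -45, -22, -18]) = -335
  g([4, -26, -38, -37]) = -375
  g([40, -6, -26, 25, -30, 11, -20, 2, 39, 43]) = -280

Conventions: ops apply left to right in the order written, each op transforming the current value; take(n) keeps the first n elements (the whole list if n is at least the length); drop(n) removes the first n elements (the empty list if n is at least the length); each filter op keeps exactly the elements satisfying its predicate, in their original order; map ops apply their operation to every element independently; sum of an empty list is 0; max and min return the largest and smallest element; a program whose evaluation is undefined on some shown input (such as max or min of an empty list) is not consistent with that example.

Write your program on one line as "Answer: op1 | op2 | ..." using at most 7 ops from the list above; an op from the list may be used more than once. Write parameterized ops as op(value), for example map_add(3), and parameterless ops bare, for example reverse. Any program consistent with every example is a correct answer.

sort_asc | map_neg | take(2) | filter_gt(4) | map_mul(-5) | sum

Check, running the answer program on each example:
  [6, -20, 20, 40, 11, 23, 7] -> [-20, 6, 7, 11, 20, 23, 40] -> [20, -6, -7, -11, -20, -23, -40] -> [20, -6] -> [20] -> [-100] -> -100
  [-8, -45, -22, -18] -> [-45, -22, -18, -8] -> [45, 22, 18, 8] -> [45, 22] -> [45, 22] -> [-225, -110] -> -335
  [4, -26, -38, -37] -> [-38, -37, -26, 4] -> [38, 37, 26, -4] -> [38, 37] -> [38, 37] -> [-190, -185] -> -375
  [40, -6, -26, 25, -30, 11, -20, 2, 39, 43] -> [-30, -26, -20, -6, 2, 11, 25, 39, 40, 43] -> [30, 26, 20, 6, -2, -11, -25, -39, -40, -43] -> [30, 26] -> [30, 26] -> [-150, -130] -> -280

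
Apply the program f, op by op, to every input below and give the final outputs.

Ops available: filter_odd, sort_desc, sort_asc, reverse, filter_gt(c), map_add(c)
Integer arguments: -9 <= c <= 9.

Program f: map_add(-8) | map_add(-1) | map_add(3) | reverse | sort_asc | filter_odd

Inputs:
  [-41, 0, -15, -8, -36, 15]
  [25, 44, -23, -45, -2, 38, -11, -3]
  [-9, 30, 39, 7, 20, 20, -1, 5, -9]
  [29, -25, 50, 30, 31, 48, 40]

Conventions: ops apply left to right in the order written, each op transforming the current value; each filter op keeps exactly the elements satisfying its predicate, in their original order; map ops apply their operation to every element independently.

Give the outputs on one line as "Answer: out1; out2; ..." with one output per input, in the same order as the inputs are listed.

Execution, op by op:
  [-41, 0, -15, -8, -36, 15] -> [-49, -8, -23, -16, -44, 7] -> [-50, -9, -24, -17, -45, 6] -> [-47, -6, -21, -14, -42, 9] -> [9, -42, -14, -21, -6, -47] -> [-47, -42, -21, -14, -6, 9] -> [-47, -21, 9]
  [25, 44, -23, -45, -2, 38, -11, -3] -> [17, 36, -31, -53, -10, 30, -19, -11] -> [16, 35, -32, -54, -11, 29, -20, -12] -> [19, 38, -29, -51, -8, 32, -17, -9] -> [-9, -17, 32, -8, -51, -29, 38, 19] -> [-51, -29, -17, -9, -8, 19, 32, 38] -> [-51, -29, -17, -9, 19]
  [-9, 30, 39, 7, 20, 20, -1, 5, -9] -> [-17, 22, 31, -1, 12, 12, -9, -3, -17] -> [-18, 21, 30, -2, 11, 11, -10, -4, -18] -> [-15, 24, 33, 1, 14, 14, -7, -1, -15] -> [-15, -1, -7, 14, 14, 1, 33, 24, -15] -> [-15, -15, -7, -1, 1, 14, 14, 24, 33] -> [-15, -15, -7, -1, 1, 33]
  [29, -25, 50, 30, 31, 48, 40] -> [21, -33, 42, 22, 23, 40, 32] -> [20, -34, 41, 21, 22, 39, 31] -> [23, -31, 44, 24, 25, 42, 34] -> [34, 42, 25, 24, 44, -31, 23] -> [-31, 23, 24, 25, 34, 42, 44] -> [-31, 23, 25]

[-47, -21, 9]; [-51, -29, -17, -9, 19]; [-15, -15, -7, -1, 1, 33]; [-31, 23, 25]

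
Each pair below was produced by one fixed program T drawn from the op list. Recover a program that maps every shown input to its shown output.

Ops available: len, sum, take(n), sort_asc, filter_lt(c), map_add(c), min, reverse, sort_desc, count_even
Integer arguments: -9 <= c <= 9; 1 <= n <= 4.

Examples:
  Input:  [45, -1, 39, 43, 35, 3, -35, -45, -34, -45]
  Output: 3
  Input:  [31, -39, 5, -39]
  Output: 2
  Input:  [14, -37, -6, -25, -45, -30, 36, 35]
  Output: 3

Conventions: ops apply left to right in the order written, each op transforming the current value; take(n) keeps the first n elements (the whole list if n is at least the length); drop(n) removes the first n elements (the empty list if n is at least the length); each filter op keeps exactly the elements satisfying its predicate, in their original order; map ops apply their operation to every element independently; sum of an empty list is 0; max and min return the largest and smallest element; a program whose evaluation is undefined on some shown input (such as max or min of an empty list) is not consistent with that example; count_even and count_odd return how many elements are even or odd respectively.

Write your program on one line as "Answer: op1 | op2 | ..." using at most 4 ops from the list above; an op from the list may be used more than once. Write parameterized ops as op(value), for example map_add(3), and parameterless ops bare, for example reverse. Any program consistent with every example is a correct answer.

filter_lt(-6) | map_add(-3) | count_even

Check, running the answer program on each example:
  [45, -1, 39, 43, 35, 3, -35, -45, -34, -45] -> [-35, -45, -34, -45] -> [-38, -48, -37, -48] -> 3
  [31, -39, 5, -39] -> [-39, -39] -> [-42, -42] -> 2
  [14, -37, -6, -25, -45, -30, 36, 35] -> [-37, -25, -45, -30] -> [-40, -28, -48, -33] -> 3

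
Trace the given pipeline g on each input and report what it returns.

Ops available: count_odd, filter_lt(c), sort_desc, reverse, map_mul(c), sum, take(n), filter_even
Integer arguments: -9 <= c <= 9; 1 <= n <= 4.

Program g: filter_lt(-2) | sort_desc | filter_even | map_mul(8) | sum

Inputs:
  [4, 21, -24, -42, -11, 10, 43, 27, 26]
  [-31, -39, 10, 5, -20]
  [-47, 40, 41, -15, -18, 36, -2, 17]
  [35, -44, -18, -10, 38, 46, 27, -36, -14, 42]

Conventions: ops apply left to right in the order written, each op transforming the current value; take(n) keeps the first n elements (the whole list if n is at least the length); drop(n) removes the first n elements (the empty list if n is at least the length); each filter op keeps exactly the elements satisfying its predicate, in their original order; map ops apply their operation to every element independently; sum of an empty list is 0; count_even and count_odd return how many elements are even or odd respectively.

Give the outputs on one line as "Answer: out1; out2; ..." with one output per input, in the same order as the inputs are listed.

Execution, op by op:
  [4, 21, -24, -42, -11, 10, 43, 27, 26] -> [-24, -42, -11] -> [-11, -24, -42] -> [-24, -42] -> [-192, -336] -> -528
  [-31, -39, 10, 5, -20] -> [-31, -39, -20] -> [-20, -31, -39] -> [-20] -> [-160] -> -160
  [-47, 40, 41, -15, -18, 36, -2, 17] -> [-47, -15, -18] -> [-15, -18, -47] -> [-18] -> [-144] -> -144
  [35, -44, -18, -10, 38, 46, 27, -36, -14, 42] -> [-44, -18, -10, -36, -14] -> [-10, -14, -18, -36, -44] -> [-10, -14, -18, -36, -44] -> [-80, -112, -144, -288, -352] -> -976

-528; -160; -144; -976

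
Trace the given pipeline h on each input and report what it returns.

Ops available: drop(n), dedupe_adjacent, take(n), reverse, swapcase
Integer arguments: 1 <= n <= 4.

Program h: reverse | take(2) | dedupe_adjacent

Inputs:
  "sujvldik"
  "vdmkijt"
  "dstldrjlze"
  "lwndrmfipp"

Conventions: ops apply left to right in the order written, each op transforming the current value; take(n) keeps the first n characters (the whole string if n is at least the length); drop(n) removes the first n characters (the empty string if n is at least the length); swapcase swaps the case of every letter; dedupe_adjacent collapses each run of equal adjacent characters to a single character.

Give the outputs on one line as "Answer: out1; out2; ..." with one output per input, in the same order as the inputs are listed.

Execution, op by op:
  "sujvldik" -> "kidlvjus" -> "ki" -> "ki"
  "vdmkijt" -> "tjikmdv" -> "tj" -> "tj"
  "dstldrjlze" -> "ezljrdltsd" -> "ez" -> "ez"
  "lwndrmfipp" -> "ppifmrdnwl" -> "pp" -> "p"

"ki"; "tj"; "ez"; "p"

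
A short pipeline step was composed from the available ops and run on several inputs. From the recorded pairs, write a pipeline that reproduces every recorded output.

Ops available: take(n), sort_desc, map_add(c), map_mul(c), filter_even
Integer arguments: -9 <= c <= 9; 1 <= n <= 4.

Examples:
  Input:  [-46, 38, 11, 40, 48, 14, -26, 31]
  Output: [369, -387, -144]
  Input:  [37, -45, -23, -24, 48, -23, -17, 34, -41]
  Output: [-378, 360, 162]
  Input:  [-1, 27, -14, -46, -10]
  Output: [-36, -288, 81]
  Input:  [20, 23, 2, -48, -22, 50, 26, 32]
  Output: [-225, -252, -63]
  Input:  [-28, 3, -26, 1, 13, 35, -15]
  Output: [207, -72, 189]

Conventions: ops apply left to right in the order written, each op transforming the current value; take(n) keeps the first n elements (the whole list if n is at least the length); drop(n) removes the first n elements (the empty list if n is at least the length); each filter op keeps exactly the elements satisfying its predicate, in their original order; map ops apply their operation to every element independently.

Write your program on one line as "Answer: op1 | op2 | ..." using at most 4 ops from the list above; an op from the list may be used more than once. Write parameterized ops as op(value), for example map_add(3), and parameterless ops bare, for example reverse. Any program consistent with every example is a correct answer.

map_add(5) | take(3) | map_mul(-9)

Check, running the answer program on each example:
  [-46, 38, 11, 40, 48, 14, -26, 31] -> [-41, 43, 16, 45, 53, 19, -21, 36] -> [-41, 43, 16] -> [369, -387, -144]
  [37, -45, -23, -24, 48, -23, -17, 34, -41] -> [42, -40, -18, -19, 53, -18, -12, 39, -36] -> [42, -40, -18] -> [-378, 360, 162]
  [-1, 27, -14, -46, -10] -> [4, 32, -9, -41, -5] -> [4, 32, -9] -> [-36, -288, 81]
  [20, 23, 2, -48, -22, 50, 26, 32] -> [25, 28, 7, -43, -17, 55, 31, 37] -> [25, 28, 7] -> [-225, -252, -63]
  [-28, 3, -26, 1, 13, 35, -15] -> [-23, 8, -21, 6, 18, 40, -10] -> [-23, 8, -21] -> [207, -72, 189]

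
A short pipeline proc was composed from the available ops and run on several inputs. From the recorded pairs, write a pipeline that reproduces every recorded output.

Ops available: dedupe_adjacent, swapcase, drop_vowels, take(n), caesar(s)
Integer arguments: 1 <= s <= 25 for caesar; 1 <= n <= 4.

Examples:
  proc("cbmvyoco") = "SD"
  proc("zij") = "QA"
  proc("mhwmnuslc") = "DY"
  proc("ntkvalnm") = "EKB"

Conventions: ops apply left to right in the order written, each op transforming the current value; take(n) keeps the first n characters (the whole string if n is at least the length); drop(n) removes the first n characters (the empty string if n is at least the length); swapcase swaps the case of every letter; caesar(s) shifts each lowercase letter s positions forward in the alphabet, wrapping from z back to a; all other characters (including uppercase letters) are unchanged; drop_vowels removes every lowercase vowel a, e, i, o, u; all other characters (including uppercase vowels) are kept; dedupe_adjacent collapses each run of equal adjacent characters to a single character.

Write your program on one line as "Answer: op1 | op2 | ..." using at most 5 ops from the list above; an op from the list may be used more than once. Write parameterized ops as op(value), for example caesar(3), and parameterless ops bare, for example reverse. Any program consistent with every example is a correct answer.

take(3) | caesar(12) | drop_vowels | caesar(5) | swapcase

Check, running the answer program on each example:
  "cbmvyoco" -> "cbm" -> "ony" -> "ny" -> "sd" -> "SD"
  "zij" -> "zij" -> "luv" -> "lv" -> "qa" -> "QA"
  "mhwmnuslc" -> "mhw" -> "yti" -> "yt" -> "dy" -> "DY"
  "ntkvalnm" -> "ntk" -> "zfw" -> "zfw" -> "ekb" -> "EKB"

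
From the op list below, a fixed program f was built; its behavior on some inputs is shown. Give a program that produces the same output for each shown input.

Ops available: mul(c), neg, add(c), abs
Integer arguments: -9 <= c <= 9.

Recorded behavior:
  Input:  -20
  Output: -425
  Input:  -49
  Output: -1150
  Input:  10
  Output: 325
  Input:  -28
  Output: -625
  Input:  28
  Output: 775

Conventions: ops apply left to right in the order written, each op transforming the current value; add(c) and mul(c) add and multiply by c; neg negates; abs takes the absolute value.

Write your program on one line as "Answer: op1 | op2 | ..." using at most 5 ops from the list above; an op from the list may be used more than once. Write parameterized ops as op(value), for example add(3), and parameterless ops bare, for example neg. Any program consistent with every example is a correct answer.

add(-1) | add(4) | mul(5) | mul(5)

Check, running the answer program on each example:
  -20 -> -21 -> -17 -> -85 -> -425
  -49 -> -50 -> -46 -> -230 -> -1150
  10 -> 9 -> 13 -> 65 -> 325
  -28 -> -29 -> -25 -> -125 -> -625
  28 -> 27 -> 31 -> 155 -> 775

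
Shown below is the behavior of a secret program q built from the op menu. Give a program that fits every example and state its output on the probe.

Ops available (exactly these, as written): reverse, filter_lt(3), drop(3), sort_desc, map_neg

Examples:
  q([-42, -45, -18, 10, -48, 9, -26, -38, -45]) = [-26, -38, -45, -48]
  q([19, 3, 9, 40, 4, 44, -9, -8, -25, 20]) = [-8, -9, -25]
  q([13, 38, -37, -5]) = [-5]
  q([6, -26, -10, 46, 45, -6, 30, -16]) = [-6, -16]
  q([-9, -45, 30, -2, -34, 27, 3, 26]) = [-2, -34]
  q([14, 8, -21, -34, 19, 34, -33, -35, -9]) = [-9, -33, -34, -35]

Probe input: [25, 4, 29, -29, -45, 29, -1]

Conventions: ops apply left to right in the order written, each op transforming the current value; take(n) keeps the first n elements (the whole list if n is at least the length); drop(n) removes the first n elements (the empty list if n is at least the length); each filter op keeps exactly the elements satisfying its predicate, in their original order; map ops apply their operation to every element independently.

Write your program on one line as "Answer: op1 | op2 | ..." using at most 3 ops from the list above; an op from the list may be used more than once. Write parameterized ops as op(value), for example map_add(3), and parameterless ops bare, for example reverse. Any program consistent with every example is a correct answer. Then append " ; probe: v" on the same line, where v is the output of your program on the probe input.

drop(3) | sort_desc | filter_lt(3) ; probe: [-1, -29, -45]

Check, running the answer program on each example:
  [-42, -45, -18, 10, -48, 9, -26, -38, -45] -> [10, -48, 9, -26, -38, -45] -> [10, 9, -26, -38, -45, -48] -> [-26, -38, -45, -48]
  [19, 3, 9, 40, 4, 44, -9, -8, -25, 20] -> [40, 4, 44, -9, -8, -25, 20] -> [44, 40, 20, 4, -8, -9, -25] -> [-8, -9, -25]
  [13, 38, -37, -5] -> [-5] -> [-5] -> [-5]
  [6, -26, -10, 46, 45, -6, 30, -16] -> [46, 45, -6, 30, -16] -> [46, 45, 30, -6, -16] -> [-6, -16]
  [-9, -45, 30, -2, -34, 27, 3, 26] -> [-2, -34, 27, 3, 26] -> [27, 26, 3, -2, -34] -> [-2, -34]
  [14, 8, -21, -34, 19, 34, -33, -35, -9] -> [-34, 19, 34, -33, -35, -9] -> [34, 19, -9, -33, -34, -35] -> [-9, -33, -34, -35]
  probe: [25, 4, 29, -29, -45, 29, -1] -> [-29, -45, 29, -1] -> [29, -1, -29, -45] -> [-1, -29, -45]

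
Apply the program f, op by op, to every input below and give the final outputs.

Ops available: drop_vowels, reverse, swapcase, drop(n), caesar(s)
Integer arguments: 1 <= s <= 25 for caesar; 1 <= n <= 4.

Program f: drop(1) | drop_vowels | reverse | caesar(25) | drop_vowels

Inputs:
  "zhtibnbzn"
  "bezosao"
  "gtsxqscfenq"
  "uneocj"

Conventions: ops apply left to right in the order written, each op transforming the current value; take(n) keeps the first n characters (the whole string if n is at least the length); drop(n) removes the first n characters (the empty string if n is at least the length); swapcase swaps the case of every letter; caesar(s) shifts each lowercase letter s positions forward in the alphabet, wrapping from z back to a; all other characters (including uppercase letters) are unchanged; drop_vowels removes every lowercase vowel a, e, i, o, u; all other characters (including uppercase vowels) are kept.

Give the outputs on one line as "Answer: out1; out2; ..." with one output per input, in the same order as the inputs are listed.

"mymsg"; "ry"; "pmbrpwrs"; "bm"

Execution, op by op:
  "zhtibnbzn" -> "htibnbzn" -> "htbnbzn" -> "nzbnbth" -> "myamasg" -> "mymsg"
  "bezosao" -> "ezosao" -> "zs" -> "sz" -> "ry" -> "ry"
  "gtsxqscfenq" -> "tsxqscfenq" -> "tsxqscfnq" -> "qnfcsqxst" -> "pmebrpwrs" -> "pmbrpwrs"
  "uneocj" -> "neocj" -> "ncj" -> "jcn" -> "ibm" -> "bm"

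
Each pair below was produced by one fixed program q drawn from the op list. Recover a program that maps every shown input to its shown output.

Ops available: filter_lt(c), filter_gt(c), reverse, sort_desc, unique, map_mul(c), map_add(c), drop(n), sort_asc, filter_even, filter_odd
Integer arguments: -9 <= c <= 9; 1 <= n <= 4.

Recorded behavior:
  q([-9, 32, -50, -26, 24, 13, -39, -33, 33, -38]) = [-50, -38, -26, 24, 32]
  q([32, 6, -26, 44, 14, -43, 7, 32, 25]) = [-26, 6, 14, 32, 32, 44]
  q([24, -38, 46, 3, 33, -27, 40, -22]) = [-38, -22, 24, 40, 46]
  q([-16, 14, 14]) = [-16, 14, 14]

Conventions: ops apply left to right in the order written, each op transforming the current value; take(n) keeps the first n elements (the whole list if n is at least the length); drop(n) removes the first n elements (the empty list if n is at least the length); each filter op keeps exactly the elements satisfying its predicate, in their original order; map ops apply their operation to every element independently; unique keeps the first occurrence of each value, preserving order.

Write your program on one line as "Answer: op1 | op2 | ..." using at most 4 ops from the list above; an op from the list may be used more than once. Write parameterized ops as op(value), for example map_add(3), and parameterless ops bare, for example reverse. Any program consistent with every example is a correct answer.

filter_even | reverse | sort_asc

Check, running the answer program on each example:
  [-9, 32, -50, -26, 24, 13, -39, -33, 33, -38] -> [32, -50, -26, 24, -38] -> [-38, 24, -26, -50, 32] -> [-50, -38, -26, 24, 32]
  [32, 6, -26, 44, 14, -43, 7, 32, 25] -> [32, 6, -26, 44, 14, 32] -> [32, 14, 44, -26, 6, 32] -> [-26, 6, 14, 32, 32, 44]
  [24, -38, 46, 3, 33, -27, 40, -22] -> [24, -38, 46, 40, -22] -> [-22, 40, 46, -38, 24] -> [-38, -22, 24, 40, 46]
  [-16, 14, 14] -> [-16, 14, 14] -> [14, 14, -16] -> [-16, 14, 14]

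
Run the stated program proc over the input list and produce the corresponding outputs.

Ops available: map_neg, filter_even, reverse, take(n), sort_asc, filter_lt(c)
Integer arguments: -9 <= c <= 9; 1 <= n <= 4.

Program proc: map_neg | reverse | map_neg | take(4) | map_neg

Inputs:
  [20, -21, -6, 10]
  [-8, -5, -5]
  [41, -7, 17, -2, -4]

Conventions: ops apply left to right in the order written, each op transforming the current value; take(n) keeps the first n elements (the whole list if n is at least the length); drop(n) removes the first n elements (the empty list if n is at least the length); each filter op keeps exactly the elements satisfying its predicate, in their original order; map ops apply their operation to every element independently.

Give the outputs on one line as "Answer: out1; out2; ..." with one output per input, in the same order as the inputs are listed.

Execution, op by op:
  [20, -21, -6, 10] -> [-20, 21, 6, -10] -> [-10, 6, 21, -20] -> [10, -6, -21, 20] -> [10, -6, -21, 20] -> [-10, 6, 21, -20]
  [-8, -5, -5] -> [8, 5, 5] -> [5, 5, 8] -> [-5, -5, -8] -> [-5, -5, -8] -> [5, 5, 8]
  [41, -7, 17, -2, -4] -> [-41, 7, -17, 2, 4] -> [4, 2, -17, 7, -41] -> [-4, -2, 17, -7, 41] -> [-4, -2, 17, -7] -> [4, 2, -17, 7]

[-10, 6, 21, -20]; [5, 5, 8]; [4, 2, -17, 7]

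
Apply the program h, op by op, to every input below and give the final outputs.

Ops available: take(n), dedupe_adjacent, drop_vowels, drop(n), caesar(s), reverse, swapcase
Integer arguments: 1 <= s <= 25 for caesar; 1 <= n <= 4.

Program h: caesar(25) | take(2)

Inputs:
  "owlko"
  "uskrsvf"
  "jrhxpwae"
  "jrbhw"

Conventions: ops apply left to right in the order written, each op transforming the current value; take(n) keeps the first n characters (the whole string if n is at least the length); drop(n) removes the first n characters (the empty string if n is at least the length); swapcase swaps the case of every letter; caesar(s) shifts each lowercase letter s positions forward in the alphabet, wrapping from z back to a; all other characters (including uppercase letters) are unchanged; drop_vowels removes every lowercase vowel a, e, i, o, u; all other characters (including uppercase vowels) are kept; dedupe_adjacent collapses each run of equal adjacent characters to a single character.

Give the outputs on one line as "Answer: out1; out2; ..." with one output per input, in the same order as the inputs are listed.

"nv"; "tr"; "iq"; "iq"

Execution, op by op:
  "owlko" -> "nvkjn" -> "nv"
  "uskrsvf" -> "trjqrue" -> "tr"
  "jrhxpwae" -> "iqgwovzd" -> "iq"
  "jrbhw" -> "iqagv" -> "iq"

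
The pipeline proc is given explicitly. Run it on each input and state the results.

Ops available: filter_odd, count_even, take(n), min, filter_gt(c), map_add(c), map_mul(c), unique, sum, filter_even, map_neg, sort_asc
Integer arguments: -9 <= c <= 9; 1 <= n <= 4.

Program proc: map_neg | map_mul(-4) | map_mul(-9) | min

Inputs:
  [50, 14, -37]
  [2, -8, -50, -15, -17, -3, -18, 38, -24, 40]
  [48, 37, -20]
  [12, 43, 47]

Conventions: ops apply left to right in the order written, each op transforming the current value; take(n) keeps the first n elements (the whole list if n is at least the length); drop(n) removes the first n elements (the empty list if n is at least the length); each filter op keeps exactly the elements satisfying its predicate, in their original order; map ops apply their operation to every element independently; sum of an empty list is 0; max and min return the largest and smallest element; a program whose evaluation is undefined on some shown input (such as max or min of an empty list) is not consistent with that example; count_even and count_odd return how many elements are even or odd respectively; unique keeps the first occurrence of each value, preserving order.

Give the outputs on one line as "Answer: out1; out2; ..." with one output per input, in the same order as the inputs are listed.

-1800; -1440; -1728; -1692

Execution, op by op:
  [50, 14, -37] -> [-50, -14, 37] -> [200, 56, -148] -> [-1800, -504, 1332] -> -1800
  [2, -8, -50, -15, -17, -3, -18, 38, -24, 40] -> [-2, 8, 50, 15, 17, 3, 18, -38, 24, -40] -> [8, -32, -200, -60, -68, -12, -72, 152, -96, 160] -> [-72, 288, 1800, 540, 612, 108, 648, -1368, 864, -1440] -> -1440
  [48, 37, -20] -> [-48, -37, 20] -> [192, 148, -80] -> [-1728, -1332, 720] -> -1728
  [12, 43, 47] -> [-12, -43, -47] -> [48, 172, 188] -> [-432, -1548, -1692] -> -1692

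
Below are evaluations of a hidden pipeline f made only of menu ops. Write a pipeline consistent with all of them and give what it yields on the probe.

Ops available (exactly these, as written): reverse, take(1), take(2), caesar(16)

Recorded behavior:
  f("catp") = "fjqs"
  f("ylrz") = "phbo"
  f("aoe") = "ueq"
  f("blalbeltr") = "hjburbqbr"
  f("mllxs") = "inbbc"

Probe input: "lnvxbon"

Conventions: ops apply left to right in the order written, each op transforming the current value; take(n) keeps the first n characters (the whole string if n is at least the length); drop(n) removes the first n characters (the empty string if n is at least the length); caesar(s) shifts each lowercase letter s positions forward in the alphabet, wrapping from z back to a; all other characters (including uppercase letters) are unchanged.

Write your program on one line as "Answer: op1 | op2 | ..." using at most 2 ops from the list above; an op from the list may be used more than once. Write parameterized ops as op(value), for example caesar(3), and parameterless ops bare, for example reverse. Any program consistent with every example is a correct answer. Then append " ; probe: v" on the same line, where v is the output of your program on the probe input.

reverse | caesar(16) ; probe: "dernldb"

Check, running the answer program on each example:
  "catp" -> "ptac" -> "fjqs"
  "ylrz" -> "zrly" -> "phbo"
  "aoe" -> "eoa" -> "ueq"
  "blalbeltr" -> "rtleblalb" -> "hjburbqbr"
  "mllxs" -> "sxllm" -> "inbbc"
  probe: "lnvxbon" -> "nobxvnl" -> "dernldb"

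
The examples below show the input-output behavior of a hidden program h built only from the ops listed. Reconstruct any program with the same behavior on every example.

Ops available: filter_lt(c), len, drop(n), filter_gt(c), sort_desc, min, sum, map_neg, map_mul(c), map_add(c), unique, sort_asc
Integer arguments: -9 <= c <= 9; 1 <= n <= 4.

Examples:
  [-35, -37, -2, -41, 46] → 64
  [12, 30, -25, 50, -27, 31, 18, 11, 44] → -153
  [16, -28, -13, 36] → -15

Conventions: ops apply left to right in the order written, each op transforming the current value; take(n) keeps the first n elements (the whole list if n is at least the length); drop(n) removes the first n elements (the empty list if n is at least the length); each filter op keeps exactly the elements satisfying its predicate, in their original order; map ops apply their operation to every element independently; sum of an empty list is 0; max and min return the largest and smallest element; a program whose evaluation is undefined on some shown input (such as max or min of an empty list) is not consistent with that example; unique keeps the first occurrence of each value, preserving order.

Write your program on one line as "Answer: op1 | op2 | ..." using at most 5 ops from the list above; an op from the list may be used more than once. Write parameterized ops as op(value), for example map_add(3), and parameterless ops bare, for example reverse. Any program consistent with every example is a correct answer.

map_add(9) | map_add(-8) | map_neg | sum

Check, running the answer program on each example:
  [-35, -37, -2, -41, 46] -> [-26, -28, 7, -32, 55] -> [-34, -36, -1, -40, 47] -> [34, 36, 1, 40, -47] -> 64
  [12, 30, -25, 50, -27, 31, 18, 11, 44] -> [21, 39, -16, 59, -18, 40, 27, 20, 53] -> [13, 31, -24, 51, -26, 32, 19, 12, 45] -> [-13, -31, 24, -51, 26, -32, -19, -12, -45] -> -153
  [16, -28, -13, 36] -> [25, -19, -4, 45] -> [17, -27, -12, 37] -> [-17, 27, 12, -37] -> -15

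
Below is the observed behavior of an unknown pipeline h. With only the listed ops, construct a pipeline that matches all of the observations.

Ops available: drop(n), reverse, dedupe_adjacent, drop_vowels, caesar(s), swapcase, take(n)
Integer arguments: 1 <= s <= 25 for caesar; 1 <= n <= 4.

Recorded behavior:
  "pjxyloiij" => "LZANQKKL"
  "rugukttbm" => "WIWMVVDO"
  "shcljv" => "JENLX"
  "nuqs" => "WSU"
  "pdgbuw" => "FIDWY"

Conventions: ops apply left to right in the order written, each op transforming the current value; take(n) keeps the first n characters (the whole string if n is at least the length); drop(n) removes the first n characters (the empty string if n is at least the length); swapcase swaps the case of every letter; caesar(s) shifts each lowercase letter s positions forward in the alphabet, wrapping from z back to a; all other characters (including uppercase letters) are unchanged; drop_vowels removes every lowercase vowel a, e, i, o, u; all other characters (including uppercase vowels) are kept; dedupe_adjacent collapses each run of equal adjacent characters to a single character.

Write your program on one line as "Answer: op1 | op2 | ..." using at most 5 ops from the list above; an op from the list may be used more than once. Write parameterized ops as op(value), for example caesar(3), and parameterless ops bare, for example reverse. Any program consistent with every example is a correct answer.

caesar(7) | drop(1) | caesar(21) | swapcase

Check, running the answer program on each example:
  "pjxyloiij" -> "wqefsvppq" -> "qefsvppq" -> "lzanqkkl" -> "LZANQKKL"
  "rugukttbm" -> "ybnbraait" -> "bnbraait" -> "wiwmvvdo" -> "WIWMVVDO"
  "shcljv" -> "zojsqc" -> "ojsqc" -> "jenlx" -> "JENLX"
  "nuqs" -> "ubxz" -> "bxz" -> "wsu" -> "WSU"
  "pdgbuw" -> "wknibd" -> "knibd" -> "fidwy" -> "FIDWY"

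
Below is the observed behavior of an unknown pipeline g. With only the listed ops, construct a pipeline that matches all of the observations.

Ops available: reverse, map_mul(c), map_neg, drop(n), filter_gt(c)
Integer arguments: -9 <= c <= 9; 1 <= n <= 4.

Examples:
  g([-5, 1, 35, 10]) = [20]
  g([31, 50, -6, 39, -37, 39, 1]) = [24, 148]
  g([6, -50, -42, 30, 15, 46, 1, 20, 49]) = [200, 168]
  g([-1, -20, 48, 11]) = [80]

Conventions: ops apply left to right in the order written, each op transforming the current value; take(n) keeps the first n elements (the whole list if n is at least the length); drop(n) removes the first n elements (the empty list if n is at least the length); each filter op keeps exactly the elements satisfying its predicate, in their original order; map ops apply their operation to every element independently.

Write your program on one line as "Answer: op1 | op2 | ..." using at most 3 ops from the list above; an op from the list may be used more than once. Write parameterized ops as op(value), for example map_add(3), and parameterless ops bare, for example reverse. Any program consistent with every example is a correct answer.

map_mul(-4) | filter_gt(9)

Check, running the answer program on each example:
  [-5, 1, 35, 10] -> [20, -4, -140, -40] -> [20]
  [31, 50, -6, 39, -37, 39, 1] -> [-124, -200, 24, -156, 148, -156, -4] -> [24, 148]
  [6, -50, -42, 30, 15, 46, 1, 20, 49] -> [-24, 200, 168, -120, -60, -184, -4, -80, -196] -> [200, 168]
  [-1, -20, 48, 11] -> [4, 80, -192, -44] -> [80]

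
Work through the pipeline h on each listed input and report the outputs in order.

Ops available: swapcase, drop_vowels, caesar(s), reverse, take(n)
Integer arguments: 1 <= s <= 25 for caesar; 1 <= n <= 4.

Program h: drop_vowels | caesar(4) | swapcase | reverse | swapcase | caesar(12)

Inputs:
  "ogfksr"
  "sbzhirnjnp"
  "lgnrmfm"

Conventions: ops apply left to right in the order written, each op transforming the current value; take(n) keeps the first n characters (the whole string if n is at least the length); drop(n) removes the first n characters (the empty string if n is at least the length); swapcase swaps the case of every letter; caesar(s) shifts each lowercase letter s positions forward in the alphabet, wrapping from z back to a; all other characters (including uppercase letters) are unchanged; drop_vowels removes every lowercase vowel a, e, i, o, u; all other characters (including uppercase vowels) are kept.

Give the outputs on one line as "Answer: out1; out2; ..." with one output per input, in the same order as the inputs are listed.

Execution, op by op:
  "ogfksr" -> "gfksr" -> "kjowv" -> "KJOWV" -> "VWOJK" -> "vwojk" -> "hiavw"
  "sbzhirnjnp" -> "sbzhrnjnp" -> "wfdlvrnrt" -> "WFDLVRNRT" -> "TRNRVLDFW" -> "trnrvldfw" -> "fdzdhxpri"
  "lgnrmfm" -> "lgnrmfm" -> "pkrvqjq" -> "PKRVQJQ" -> "QJQVRKP" -> "qjqvrkp" -> "cvchdwb"

"hiavw"; "fdzdhxpri"; "cvchdwb"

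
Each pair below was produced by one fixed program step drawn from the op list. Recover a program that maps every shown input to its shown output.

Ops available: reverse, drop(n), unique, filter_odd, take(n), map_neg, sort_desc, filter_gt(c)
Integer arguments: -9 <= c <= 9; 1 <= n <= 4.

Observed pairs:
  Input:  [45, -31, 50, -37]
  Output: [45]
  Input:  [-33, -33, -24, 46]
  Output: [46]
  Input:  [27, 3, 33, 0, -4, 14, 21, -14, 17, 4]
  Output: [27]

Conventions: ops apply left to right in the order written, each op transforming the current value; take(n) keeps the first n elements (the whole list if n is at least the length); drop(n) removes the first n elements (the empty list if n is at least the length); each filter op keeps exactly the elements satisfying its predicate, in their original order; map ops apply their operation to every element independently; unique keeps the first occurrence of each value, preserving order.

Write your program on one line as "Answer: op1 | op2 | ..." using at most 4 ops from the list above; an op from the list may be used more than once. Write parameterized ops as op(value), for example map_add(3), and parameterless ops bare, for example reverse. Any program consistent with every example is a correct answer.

filter_gt(-2) | take(2) | take(1)

Check, running the answer program on each example:
  [45, -31, 50, -37] -> [45, 50] -> [45, 50] -> [45]
  [-33, -33, -24, 46] -> [46] -> [46] -> [46]
  [27, 3, 33, 0, -4, 14, 21, -14, 17, 4] -> [27, 3, 33, 0, 14, 21, 17, 4] -> [27, 3] -> [27]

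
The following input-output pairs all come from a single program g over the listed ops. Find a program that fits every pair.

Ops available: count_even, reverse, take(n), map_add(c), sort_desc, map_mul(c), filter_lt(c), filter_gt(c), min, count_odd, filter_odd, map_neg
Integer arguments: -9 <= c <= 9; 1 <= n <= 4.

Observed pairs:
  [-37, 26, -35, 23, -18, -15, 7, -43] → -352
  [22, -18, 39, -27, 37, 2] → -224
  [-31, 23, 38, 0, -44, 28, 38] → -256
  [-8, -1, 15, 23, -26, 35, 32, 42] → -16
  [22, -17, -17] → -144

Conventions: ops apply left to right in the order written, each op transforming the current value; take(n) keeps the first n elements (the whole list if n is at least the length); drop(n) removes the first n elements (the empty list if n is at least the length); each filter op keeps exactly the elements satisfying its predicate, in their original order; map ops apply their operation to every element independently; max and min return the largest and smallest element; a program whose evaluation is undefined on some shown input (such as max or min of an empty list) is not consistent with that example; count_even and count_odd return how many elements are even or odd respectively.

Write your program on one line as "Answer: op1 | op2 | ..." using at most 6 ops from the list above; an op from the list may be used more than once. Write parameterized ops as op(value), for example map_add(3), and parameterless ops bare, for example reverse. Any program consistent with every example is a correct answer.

map_neg | filter_odd | map_mul(-8) | map_add(-8) | min

Check, running the answer program on each example:
  [-37, 26, -35, 23, -18, -15, 7, -43] -> [37, -26, 35, -23, 18, 15, -7, 43] -> [37, 35, -23, 15, -7, 43] -> [-296, -280, 184, -120, 56, -344] -> [-304, -288, 176, -128, 48, -352] -> -352
  [22, -18, 39, -27, 37, 2] -> [-22, 18, -39, 27, -37, -2] -> [-39, 27, -37] -> [312, -216, 296] -> [304, -224, 288] -> -224
  [-31, 23, 38, 0, -44, 28, 38] -> [31, -23, -38, 0, 44, -28, -38] -> [31, -23] -> [-248, 184] -> [-256, 176] -> -256
  [-8, -1, 15, 23, -26, 35, 32, 42] -> [8, 1, -15, -23, 26, -35, -32, -42] -> [1, -15, -23, -35] -> [-8, 120, 184, 280] -> [-16, 112, 176, 272] -> -16
  [22, -17, -17] -> [-22, 17, 17] -> [17, 17] -> [-136, -136] -> [-144, -144] -> -144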